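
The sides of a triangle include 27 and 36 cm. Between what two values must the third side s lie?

By the triangle inequality, s must be less than 27 + 36 = 63 and greater than |27 − 36| = 9.

9 < s < 63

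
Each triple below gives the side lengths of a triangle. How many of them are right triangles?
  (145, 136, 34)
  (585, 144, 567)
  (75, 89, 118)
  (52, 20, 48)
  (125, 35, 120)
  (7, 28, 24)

(145,136,34): 34²+136² = 19652 < 21025 = 145² → obtuse
(585,144,567): 144²+567² = 342225 = 585² → right
(75,89,118): 75²+89² = 13546 < 13924 = 118² → obtuse
(52,20,48): 20²+48² = 2704 = 52² → right
(125,35,120): 35²+120² = 15625 = 125² → right
(7,28,24): 7²+24² = 625 < 784 = 28² → obtuse
3 of the 6 are right.

3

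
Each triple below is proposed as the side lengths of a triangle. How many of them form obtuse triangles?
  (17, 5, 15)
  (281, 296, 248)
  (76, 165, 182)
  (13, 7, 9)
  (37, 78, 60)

4

(17,5,15): 5²+15² = 250 < 289 = 17² → obtuse
(281,296,248): 248²+281² = 140465 > 87616 = 296² → acute
(76,165,182): 76²+165² = 33001 < 33124 = 182² → obtuse
(13,7,9): 7²+9² = 130 < 169 = 13² → obtuse
(37,78,60): 37²+60² = 4969 < 6084 = 78² → obtuse
4 of the 5 are obtuse.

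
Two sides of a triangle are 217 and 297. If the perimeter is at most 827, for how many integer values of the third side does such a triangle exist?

233

Triangle inequality: 80 < x < 514. Perimeter ≤ 827 gives x ≤ 827 − 217 − 297 = 313.
So 80 < x ≤ 313; integers 81 through 313: 233 values.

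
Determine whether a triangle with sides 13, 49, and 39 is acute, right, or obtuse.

Compare the square of the longest side to the sum of squares of the other two: 13² + 39² = 1690 < 2401 = 49².

obtuse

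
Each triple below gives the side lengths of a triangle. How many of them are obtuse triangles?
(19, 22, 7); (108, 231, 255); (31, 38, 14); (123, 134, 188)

3

(19,22,7): 7²+19² = 410 < 484 = 22² → obtuse
(108,231,255): 108²+231² = 65025 = 255² → right
(31,38,14): 14²+31² = 1157 < 1444 = 38² → obtuse
(123,134,188): 123²+134² = 33085 < 35344 = 188² → obtuse
3 of the 4 are obtuse.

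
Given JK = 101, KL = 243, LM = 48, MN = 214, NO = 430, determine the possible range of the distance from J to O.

The maximum is all hops collinear in one direction: 101 + 243 + 48 + 214 + 430 = 1036.
The longest hop is 430; the others sum to 606. Since 430 ≤ 606, the path can fold back on itself completely, so the minimum distance is 0.

0 ≤ JO ≤ 1036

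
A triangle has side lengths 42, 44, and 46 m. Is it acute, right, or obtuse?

acute

Compare the square of the longest side to the sum of squares of the other two: 42² + 44² = 3700 > 2116 = 46².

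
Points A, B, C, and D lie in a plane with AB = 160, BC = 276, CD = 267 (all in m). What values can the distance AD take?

The maximum is all hops collinear in one direction: 160 + 276 + 267 = 703.
The longest hop is 276; the others sum to 427. Since 276 ≤ 427, the path can fold back on itself completely, so the minimum distance is 0.

0 ≤ AD ≤ 703 m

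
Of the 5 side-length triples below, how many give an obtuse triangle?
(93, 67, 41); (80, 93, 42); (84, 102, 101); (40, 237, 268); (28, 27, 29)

(93,67,41): 41²+67² = 6170 < 8649 = 93² → obtuse
(80,93,42): 42²+80² = 8164 < 8649 = 93² → obtuse
(84,102,101): 84²+101² = 17257 > 10404 = 102² → acute
(40,237,268): 40²+237² = 57769 < 71824 = 268² → obtuse
(28,27,29): 27²+28² = 1513 > 841 = 29² → acute
3 of the 5 are obtuse.

3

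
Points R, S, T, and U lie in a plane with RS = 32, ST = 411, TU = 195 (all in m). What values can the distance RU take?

The maximum is all hops collinear in one direction: 32 + 411 + 195 = 638.
The longest hop is 411; the others sum to 227. Folding the others back against it leaves at least 411 − 227 = 184.

184 ≤ RU ≤ 638 m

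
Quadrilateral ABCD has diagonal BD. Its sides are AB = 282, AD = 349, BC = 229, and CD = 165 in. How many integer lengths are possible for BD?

326

From triangle ABD: 67 < BD < 631.
From triangle CBD: 64 < BD < 394.
Intersection: 67 < BD < 394, so integers 68 through 393: 326 values.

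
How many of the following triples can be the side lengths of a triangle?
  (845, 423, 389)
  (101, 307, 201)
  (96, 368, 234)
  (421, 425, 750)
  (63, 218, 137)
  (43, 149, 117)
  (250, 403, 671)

(389,423,845): 389+423 ≤ 845 → not valid
(101,201,307): 101+201 ≤ 307 → not valid
(96,234,368): 96+234 ≤ 368 → not valid
(421,425,750): 421+425 > 750 → valid
(63,137,218): 63+137 ≤ 218 → not valid
(43,117,149): 43+117 > 149 → valid
(250,403,671): 250+403 ≤ 671 → not valid
2 of the 7 triples form a triangle.

2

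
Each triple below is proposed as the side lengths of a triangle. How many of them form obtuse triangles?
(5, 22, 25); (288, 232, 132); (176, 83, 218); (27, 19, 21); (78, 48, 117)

(5,22,25): 5²+22² = 509 < 625 = 25² → obtuse
(288,232,132): 132²+232² = 71248 < 82944 = 288² → obtuse
(176,83,218): 83²+176² = 37865 < 47524 = 218² → obtuse
(27,19,21): 19²+21² = 802 > 729 = 27² → acute
(78,48,117): 48²+78² = 8388 < 13689 = 117² → obtuse
4 of the 5 are obtuse.

4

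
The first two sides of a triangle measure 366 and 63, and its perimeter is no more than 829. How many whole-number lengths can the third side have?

97

Triangle inequality: 303 < x < 429. Perimeter ≤ 829 gives x ≤ 829 − 366 − 63 = 400.
So 303 < x ≤ 400; integers 304 through 400: 97 values.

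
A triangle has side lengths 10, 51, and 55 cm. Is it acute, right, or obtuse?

obtuse

Compare the square of the longest side to the sum of squares of the other two: 10² + 51² = 2701 < 3025 = 55².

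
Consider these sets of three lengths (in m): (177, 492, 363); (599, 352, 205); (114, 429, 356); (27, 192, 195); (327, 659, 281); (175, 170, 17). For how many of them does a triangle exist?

4

(177,363,492): 177+363 > 492 → valid
(205,352,599): 205+352 ≤ 599 → not valid
(114,356,429): 114+356 > 429 → valid
(27,192,195): 27+192 > 195 → valid
(281,327,659): 281+327 ≤ 659 → not valid
(17,170,175): 17+170 > 175 → valid
4 of the 6 triples form a triangle.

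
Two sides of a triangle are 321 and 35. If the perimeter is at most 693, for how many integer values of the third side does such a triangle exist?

51

Triangle inequality: 286 < x < 356. Perimeter ≤ 693 gives x ≤ 693 − 321 − 35 = 337.
So 286 < x ≤ 337; integers 287 through 337: 51 values.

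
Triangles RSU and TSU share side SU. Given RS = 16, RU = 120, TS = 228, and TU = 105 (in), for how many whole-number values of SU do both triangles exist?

From triangle RSU: 104 < SU < 136.
From triangle TSU: 123 < SU < 333.
Intersection: 123 < SU < 136, so integers 124 through 135: 12 values.

12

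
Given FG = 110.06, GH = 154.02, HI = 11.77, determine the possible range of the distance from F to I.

32.19 ≤ FI ≤ 275.85

The maximum is all hops collinear in one direction: 110.06 + 154.02 + 11.77 = 275.85.
The longest hop is 154.02; the others sum to 121.83. Folding the others back against it leaves at least 154.02 − 121.83 = 32.19.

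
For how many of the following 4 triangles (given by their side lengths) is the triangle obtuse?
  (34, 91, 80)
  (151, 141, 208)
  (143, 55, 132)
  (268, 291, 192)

(34,91,80): 34²+80² = 7556 < 8281 = 91² → obtuse
(151,141,208): 141²+151² = 42682 < 43264 = 208² → obtuse
(143,55,132): 55²+132² = 20449 = 143² → right
(268,291,192): 192²+268² = 108688 > 84681 = 291² → acute
2 of the 4 are obtuse.

2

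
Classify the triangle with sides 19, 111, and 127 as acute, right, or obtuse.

obtuse

Compare the square of the longest side to the sum of squares of the other two: 19² + 111² = 12682 < 16129 = 127².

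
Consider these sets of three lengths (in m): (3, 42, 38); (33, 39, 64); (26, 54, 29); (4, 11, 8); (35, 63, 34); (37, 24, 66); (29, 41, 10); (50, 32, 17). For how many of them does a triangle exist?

(3,38,42): 3+38 ≤ 42 → not valid
(33,39,64): 33+39 > 64 → valid
(26,29,54): 26+29 > 54 → valid
(4,8,11): 4+8 > 11 → valid
(34,35,63): 34+35 > 63 → valid
(24,37,66): 24+37 ≤ 66 → not valid
(10,29,41): 10+29 ≤ 41 → not valid
(17,32,50): 17+32 ≤ 50 → not valid
4 of the 8 triples form a triangle.

4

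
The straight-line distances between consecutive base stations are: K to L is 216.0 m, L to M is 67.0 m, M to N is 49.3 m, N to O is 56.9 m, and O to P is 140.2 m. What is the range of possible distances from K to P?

0 ≤ KP ≤ 529.4 m

The maximum is all hops collinear in one direction: 216.0 + 67.0 + 49.3 + 56.9 + 140.2 = 529.4.
The longest hop is 216.0; the others sum to 313.4. Since 216.0 ≤ 313.4, the path can fold back on itself completely, so the minimum distance is 0.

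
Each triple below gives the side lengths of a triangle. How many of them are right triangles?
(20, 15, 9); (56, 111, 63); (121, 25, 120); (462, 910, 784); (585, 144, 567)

(20,15,9): 9²+15² = 306 < 400 = 20² → obtuse
(56,111,63): 56²+63² = 7105 < 12321 = 111² → obtuse
(121,25,120): 25²+120² = 15025 > 14641 = 121² → acute
(462,910,784): 462²+784² = 828100 = 910² → right
(585,144,567): 144²+567² = 342225 = 585² → right
2 of the 5 are right.

2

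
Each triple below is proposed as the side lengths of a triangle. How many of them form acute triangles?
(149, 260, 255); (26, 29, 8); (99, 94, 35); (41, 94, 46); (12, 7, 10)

3

(149,260,255): 149²+255² = 87226 > 67600 = 260² → acute
(26,29,8): 8²+26² = 740 < 841 = 29² → obtuse
(99,94,35): 35²+94² = 10061 > 9801 = 99² → acute
(41,94,46): 41+46 ≤ 94, not a triangle
(12,7,10): 7²+10² = 149 > 144 = 12² → acute
3 of the 5 are acute.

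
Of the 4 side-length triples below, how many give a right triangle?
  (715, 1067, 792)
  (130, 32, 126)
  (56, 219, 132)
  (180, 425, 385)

(715,1067,792): 715²+792² = 1138489 = 1067² → right
(130,32,126): 32²+126² = 16900 = 130² → right
(56,219,132): 56+132 ≤ 219, not a triangle
(180,425,385): 180²+385² = 180625 = 425² → right
3 of the 4 are right.

3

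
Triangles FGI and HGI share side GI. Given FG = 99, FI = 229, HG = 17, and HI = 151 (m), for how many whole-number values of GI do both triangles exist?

33

From triangle FGI: 130 < GI < 328.
From triangle HGI: 134 < GI < 168.
Intersection: 134 < GI < 168, so integers 135 through 167: 33 values.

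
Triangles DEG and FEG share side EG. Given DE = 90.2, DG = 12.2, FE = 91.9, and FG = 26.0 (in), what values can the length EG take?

78.0 < EG < 102.4

From triangle DEG: |90.2 − 12.2| < EG < 90.2 + 12.2, i.e. 78.0 < EG < 102.4.
From triangle FEG: 65.9 < EG < 117.9.
Both must hold, so EG lies in the intersection.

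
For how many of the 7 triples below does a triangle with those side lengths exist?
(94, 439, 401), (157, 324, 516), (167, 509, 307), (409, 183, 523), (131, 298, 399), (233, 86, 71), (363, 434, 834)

(94,401,439): 94+401 > 439 → valid
(157,324,516): 157+324 ≤ 516 → not valid
(167,307,509): 167+307 ≤ 509 → not valid
(183,409,523): 183+409 > 523 → valid
(131,298,399): 131+298 > 399 → valid
(71,86,233): 71+86 ≤ 233 → not valid
(363,434,834): 363+434 ≤ 834 → not valid
3 of the 7 triples form a triangle.

3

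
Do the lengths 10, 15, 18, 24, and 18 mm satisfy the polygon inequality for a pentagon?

A pentagon exists iff every side is shorter than the sum of the others — equivalently, the longest side is less than the sum of the rest.
Longest side 24 < 61 (sum of the remaining 4), so yes.

Yes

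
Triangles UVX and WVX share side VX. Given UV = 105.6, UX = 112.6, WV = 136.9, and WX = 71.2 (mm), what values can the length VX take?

From triangle UVX: |105.6 − 112.6| < VX < 105.6 + 112.6, i.e. 7.0 < VX < 218.2.
From triangle WVX: 65.7 < VX < 208.1.
Both must hold, so VX lies in the intersection.

65.7 < VX < 208.1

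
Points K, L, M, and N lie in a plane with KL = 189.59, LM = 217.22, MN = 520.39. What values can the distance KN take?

113.58 ≤ KN ≤ 927.20

The maximum is all hops collinear in one direction: 189.59 + 217.22 + 520.39 = 927.20.
The longest hop is 520.39; the others sum to 406.81. Folding the others back against it leaves at least 520.39 − 406.81 = 113.58.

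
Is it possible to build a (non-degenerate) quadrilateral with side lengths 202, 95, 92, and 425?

For a quadrilateral, each side must be shorter than the sum of the others.
Here the longest side is 425, but the remaining 3 sides sum to only 389.

No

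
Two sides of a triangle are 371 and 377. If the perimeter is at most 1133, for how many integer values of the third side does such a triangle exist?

379

Triangle inequality: 6 < x < 748. Perimeter ≤ 1133 gives x ≤ 1133 − 371 − 377 = 385.
So 6 < x ≤ 385; integers 7 through 385: 379 values.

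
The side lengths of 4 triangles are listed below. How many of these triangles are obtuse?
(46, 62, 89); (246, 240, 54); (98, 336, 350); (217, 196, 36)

(46,62,89): 46²+62² = 5960 < 7921 = 89² → obtuse
(246,240,54): 54²+240² = 60516 = 246² → right
(98,336,350): 98²+336² = 122500 = 350² → right
(217,196,36): 36²+196² = 39712 < 47089 = 217² → obtuse
2 of the 4 are obtuse.

2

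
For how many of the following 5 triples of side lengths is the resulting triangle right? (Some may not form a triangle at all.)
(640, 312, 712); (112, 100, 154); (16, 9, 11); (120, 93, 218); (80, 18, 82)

(640,312,712): 312²+640² = 506944 = 712² → right
(112,100,154): 100²+112² = 22544 < 23716 = 154² → obtuse
(16,9,11): 9²+11² = 202 < 256 = 16² → obtuse
(120,93,218): 93+120 ≤ 218, not a triangle
(80,18,82): 18²+80² = 6724 = 82² → right
2 of the 5 are right.

2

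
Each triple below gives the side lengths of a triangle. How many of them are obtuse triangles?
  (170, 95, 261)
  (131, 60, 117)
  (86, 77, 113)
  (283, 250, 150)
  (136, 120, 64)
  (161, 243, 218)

1

(170,95,261): 95²+170² = 37925 < 68121 = 261² → obtuse
(131,60,117): 60²+117² = 17289 > 17161 = 131² → acute
(86,77,113): 77²+86² = 13325 > 12769 = 113² → acute
(283,250,150): 150²+250² = 85000 > 80089 = 283² → acute
(136,120,64): 64²+120² = 18496 = 136² → right
(161,243,218): 161²+218² = 73445 > 59049 = 243² → acute
1 of the 6 is obtuse.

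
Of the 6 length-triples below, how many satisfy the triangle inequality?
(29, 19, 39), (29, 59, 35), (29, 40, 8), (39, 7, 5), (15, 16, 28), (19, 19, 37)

4

(19,29,39): 19+29 > 39 → valid
(29,35,59): 29+35 > 59 → valid
(8,29,40): 8+29 ≤ 40 → not valid
(5,7,39): 5+7 ≤ 39 → not valid
(15,16,28): 15+16 > 28 → valid
(19,19,37): 19+19 > 37 → valid
4 of the 6 triples form a triangle.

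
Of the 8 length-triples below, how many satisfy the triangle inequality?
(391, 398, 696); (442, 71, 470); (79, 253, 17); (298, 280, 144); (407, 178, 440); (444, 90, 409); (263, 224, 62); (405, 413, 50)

7

(391,398,696): 391+398 > 696 → valid
(71,442,470): 71+442 > 470 → valid
(17,79,253): 17+79 ≤ 253 → not valid
(144,280,298): 144+280 > 298 → valid
(178,407,440): 178+407 > 440 → valid
(90,409,444): 90+409 > 444 → valid
(62,224,263): 62+224 > 263 → valid
(50,405,413): 50+405 > 413 → valid
7 of the 8 triples form a triangle.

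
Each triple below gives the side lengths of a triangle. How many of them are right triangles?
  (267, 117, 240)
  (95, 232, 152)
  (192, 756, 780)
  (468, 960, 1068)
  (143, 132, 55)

4

(267,117,240): 117²+240² = 71289 = 267² → right
(95,232,152): 95²+152² = 32129 < 53824 = 232² → obtuse
(192,756,780): 192²+756² = 608400 = 780² → right
(468,960,1068): 468²+960² = 1140624 = 1068² → right
(143,132,55): 55²+132² = 20449 = 143² → right
4 of the 5 are right.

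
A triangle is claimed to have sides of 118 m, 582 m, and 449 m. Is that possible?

No

The longest side is 582, but the other two sum to only 567.
567 < 582, so the triangle inequality fails.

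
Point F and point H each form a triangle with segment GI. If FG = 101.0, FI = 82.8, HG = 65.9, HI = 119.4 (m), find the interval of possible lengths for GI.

53.5 < GI < 183.8

From triangle FGI: |101.0 − 82.8| < GI < 101.0 + 82.8, i.e. 18.2 < GI < 183.8.
From triangle HGI: 53.5 < GI < 185.3.
Both must hold, so GI lies in the intersection.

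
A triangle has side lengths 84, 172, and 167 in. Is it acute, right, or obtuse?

acute

Compare the square of the longest side to the sum of squares of the other two: 84² + 167² = 34945 > 29584 = 172².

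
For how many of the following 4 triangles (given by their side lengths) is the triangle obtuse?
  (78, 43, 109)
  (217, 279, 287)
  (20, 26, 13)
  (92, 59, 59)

3

(78,43,109): 43²+78² = 7933 < 11881 = 109² → obtuse
(217,279,287): 217²+279² = 124930 > 82369 = 287² → acute
(20,26,13): 13²+20² = 569 < 676 = 26² → obtuse
(92,59,59): 59²+59² = 6962 < 8464 = 92² → obtuse
3 of the 4 are obtuse.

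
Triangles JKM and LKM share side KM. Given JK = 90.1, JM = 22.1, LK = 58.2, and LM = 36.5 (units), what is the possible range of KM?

From triangle JKM: |90.1 − 22.1| < KM < 90.1 + 22.1, i.e. 68.0 < KM < 112.2.
From triangle LKM: 21.7 < KM < 94.7.
Both must hold, so KM lies in the intersection.

68.0 < KM < 94.7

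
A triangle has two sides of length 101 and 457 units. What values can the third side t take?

By the triangle inequality, t must be less than 101 + 457 = 558 and greater than |101 − 457| = 356.

356 < t < 558 (units)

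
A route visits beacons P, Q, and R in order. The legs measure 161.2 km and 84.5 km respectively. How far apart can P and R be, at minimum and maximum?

By the triangle inequality, |161.2 − 84.5| ≤ PR ≤ 161.2 + 84.5.

76.7 ≤ PR ≤ 245.7 km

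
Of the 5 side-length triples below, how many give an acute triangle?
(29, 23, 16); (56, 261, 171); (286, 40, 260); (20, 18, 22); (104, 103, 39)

(29,23,16): 16²+23² = 785 < 841 = 29² → obtuse
(56,261,171): 56+171 ≤ 261, not a triangle
(286,40,260): 40²+260² = 69200 < 81796 = 286² → obtuse
(20,18,22): 18²+20² = 724 > 484 = 22² → acute
(104,103,39): 39²+103² = 12130 > 10816 = 104² → acute
2 of the 5 are acute.

2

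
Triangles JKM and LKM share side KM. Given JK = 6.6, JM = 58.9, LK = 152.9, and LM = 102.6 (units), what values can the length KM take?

From triangle JKM: |6.6 − 58.9| < KM < 6.6 + 58.9, i.e. 52.3 < KM < 65.5.
From triangle LKM: 50.3 < KM < 255.5.
Both must hold, so KM lies in the intersection.

52.3 < KM < 65.5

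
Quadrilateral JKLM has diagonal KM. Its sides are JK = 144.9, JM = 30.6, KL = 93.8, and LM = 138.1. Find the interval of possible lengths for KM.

From triangle JKM: |144.9 − 30.6| < KM < 144.9 + 30.6, i.e. 114.3 < KM < 175.5.
From triangle LKM: 44.3 < KM < 231.9.
Both must hold, so KM lies in the intersection.

114.3 < KM < 175.5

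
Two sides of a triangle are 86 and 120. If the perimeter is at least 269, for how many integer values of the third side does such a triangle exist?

143

Triangle inequality: 34 < x < 206. Perimeter ≥ 269 gives x ≥ 269 − 86 − 120 = 63.
So 63 ≤ x < 206; integers 63 through 205: 143 values.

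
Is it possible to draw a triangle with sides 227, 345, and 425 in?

The longest side is 425, and the other two sum to 572.
Since 572 > 425, the triangle inequality holds.

Yes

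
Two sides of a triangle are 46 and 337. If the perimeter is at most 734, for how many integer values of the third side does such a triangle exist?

60

Triangle inequality: 291 < x < 383. Perimeter ≤ 734 gives x ≤ 734 − 46 − 337 = 351.
So 291 < x ≤ 351; integers 292 through 351: 60 values.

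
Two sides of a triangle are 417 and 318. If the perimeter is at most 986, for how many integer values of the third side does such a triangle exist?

Triangle inequality: 99 < x < 735. Perimeter ≤ 986 gives x ≤ 986 − 417 − 318 = 251.
So 99 < x ≤ 251; integers 100 through 251: 152 values.

152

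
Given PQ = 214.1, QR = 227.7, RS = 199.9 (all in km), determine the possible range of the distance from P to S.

0 ≤ PS ≤ 641.7 km

The maximum is all hops collinear in one direction: 214.1 + 227.7 + 199.9 = 641.7.
The longest hop is 227.7; the others sum to 414.0. Since 227.7 ≤ 414.0, the path can fold back on itself completely, so the minimum distance is 0.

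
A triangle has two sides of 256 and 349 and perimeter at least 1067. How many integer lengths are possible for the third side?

Triangle inequality: 93 < x < 605. Perimeter ≥ 1067 gives x ≥ 1067 − 256 − 349 = 462.
So 462 ≤ x < 605; integers 462 through 604: 143 values.

143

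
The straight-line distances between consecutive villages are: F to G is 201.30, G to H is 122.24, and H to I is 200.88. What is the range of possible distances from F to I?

The maximum is all hops collinear in one direction: 201.30 + 122.24 + 200.88 = 524.42.
The longest hop is 201.30; the others sum to 323.12. Since 201.30 ≤ 323.12, the path can fold back on itself completely, so the minimum distance is 0.

0 ≤ FI ≤ 524.42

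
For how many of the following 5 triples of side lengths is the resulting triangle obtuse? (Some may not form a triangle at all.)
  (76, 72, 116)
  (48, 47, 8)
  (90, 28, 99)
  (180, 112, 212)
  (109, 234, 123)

(76,72,116): 72²+76² = 10960 < 13456 = 116² → obtuse
(48,47,8): 8²+47² = 2273 < 2304 = 48² → obtuse
(90,28,99): 28²+90² = 8884 < 9801 = 99² → obtuse
(180,112,212): 112²+180² = 44944 = 212² → right
(109,234,123): 109+123 ≤ 234, not a triangle
3 of the 5 are obtuse.

3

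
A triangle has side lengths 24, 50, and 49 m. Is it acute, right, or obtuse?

acute

Compare the square of the longest side to the sum of squares of the other two: 24² + 49² = 2977 > 2500 = 50².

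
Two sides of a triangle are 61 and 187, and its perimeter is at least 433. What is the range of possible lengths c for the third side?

185 ≤ c < 248

Triangle inequality alone gives 126 < c < 248.
The perimeter condition gives c ≥ 433 − 61 − 187 = 185.
Intersecting the two: 185 ≤ c < 248.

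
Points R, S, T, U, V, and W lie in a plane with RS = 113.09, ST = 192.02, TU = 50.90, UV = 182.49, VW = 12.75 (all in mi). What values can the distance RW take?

0 ≤ RW ≤ 551.25 mi

The maximum is all hops collinear in one direction: 113.09 + 192.02 + 50.90 + 182.49 + 12.75 = 551.25.
The longest hop is 192.02; the others sum to 359.23. Since 192.02 ≤ 359.23, the path can fold back on itself completely, so the minimum distance is 0.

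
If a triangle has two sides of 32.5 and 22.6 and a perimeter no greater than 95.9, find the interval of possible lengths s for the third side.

9.9 < s ≤ 40.8

Triangle inequality alone gives 9.9 < s < 55.1.
The perimeter condition gives s ≤ 95.9 − 32.5 − 22.6 = 40.8.
Intersecting the two: 9.9 < s ≤ 40.8.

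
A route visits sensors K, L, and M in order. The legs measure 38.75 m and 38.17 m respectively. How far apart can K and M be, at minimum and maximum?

By the triangle inequality, |38.75 − 38.17| ≤ KM ≤ 38.75 + 38.17.

0.58 ≤ KM ≤ 76.92 m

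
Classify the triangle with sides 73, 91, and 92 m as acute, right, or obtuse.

acute

Compare the square of the longest side to the sum of squares of the other two: 73² + 91² = 13610 > 8464 = 92².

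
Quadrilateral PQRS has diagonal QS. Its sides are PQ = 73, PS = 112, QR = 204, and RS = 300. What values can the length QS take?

From triangle PQS: |73 − 112| < QS < 73 + 112, i.e. 39 < QS < 185.
From triangle RQS: 96 < QS < 504.
Both must hold, so QS lies in the intersection.

96 < QS < 185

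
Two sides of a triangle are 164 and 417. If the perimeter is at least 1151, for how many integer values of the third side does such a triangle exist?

11

Triangle inequality: 253 < x < 581. Perimeter ≥ 1151 gives x ≥ 1151 − 164 − 417 = 570.
So 570 ≤ x < 581; integers 570 through 580: 11 values.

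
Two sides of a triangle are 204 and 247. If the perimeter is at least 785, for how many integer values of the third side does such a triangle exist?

117

Triangle inequality: 43 < x < 451. Perimeter ≥ 785 gives x ≥ 785 − 204 − 247 = 334.
So 334 ≤ x < 451; integers 334 through 450: 117 values.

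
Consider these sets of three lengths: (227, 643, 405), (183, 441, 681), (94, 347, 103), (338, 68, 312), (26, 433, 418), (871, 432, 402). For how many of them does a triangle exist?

2

(227,405,643): 227+405 ≤ 643 → not valid
(183,441,681): 183+441 ≤ 681 → not valid
(94,103,347): 94+103 ≤ 347 → not valid
(68,312,338): 68+312 > 338 → valid
(26,418,433): 26+418 > 433 → valid
(402,432,871): 402+432 ≤ 871 → not valid
2 of the 6 triples form a triangle.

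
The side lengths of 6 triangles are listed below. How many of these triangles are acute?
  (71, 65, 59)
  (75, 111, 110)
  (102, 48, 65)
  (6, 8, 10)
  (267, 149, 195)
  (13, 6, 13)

(71,65,59): 59²+65² = 7706 > 5041 = 71² → acute
(75,111,110): 75²+110² = 17725 > 12321 = 111² → acute
(102,48,65): 48²+65² = 6529 < 10404 = 102² → obtuse
(6,8,10): 6²+8² = 100 = 10² → right
(267,149,195): 149²+195² = 60226 < 71289 = 267² → obtuse
(13,6,13): 6²+13² = 205 > 169 = 13² → acute
3 of the 6 are acute.

3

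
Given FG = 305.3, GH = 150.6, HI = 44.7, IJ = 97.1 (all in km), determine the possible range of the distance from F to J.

12.9 ≤ FJ ≤ 597.7 km

The maximum is all hops collinear in one direction: 305.3 + 150.6 + 44.7 + 97.1 = 597.7.
The longest hop is 305.3; the others sum to 292.4. Folding the others back against it leaves at least 305.3 − 292.4 = 12.9.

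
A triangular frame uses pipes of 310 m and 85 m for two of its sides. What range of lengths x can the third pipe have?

225 < x < 395 (m)

By the triangle inequality, x must be less than 310 + 85 = 395 and greater than |310 − 85| = 225.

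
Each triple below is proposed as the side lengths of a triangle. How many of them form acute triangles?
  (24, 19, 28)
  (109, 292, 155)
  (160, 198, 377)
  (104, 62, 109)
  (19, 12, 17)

3

(24,19,28): 19²+24² = 937 > 784 = 28² → acute
(109,292,155): 109+155 ≤ 292, not a triangle
(160,198,377): 160+198 ≤ 377, not a triangle
(104,62,109): 62²+104² = 14660 > 11881 = 109² → acute
(19,12,17): 12²+17² = 433 > 361 = 19² → acute
3 of the 5 are acute.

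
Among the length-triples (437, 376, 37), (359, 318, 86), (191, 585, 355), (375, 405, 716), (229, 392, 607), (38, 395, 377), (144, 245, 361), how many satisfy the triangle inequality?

(37,376,437): 37+376 ≤ 437 → not valid
(86,318,359): 86+318 > 359 → valid
(191,355,585): 191+355 ≤ 585 → not valid
(375,405,716): 375+405 > 716 → valid
(229,392,607): 229+392 > 607 → valid
(38,377,395): 38+377 > 395 → valid
(144,245,361): 144+245 > 361 → valid
5 of the 7 triples form a triangle.

5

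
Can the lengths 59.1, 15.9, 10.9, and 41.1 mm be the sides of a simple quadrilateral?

Yes

A quadrilateral exists iff every side is shorter than the sum of the others — equivalently, the longest side is less than the sum of the rest.
Longest side 59.1 < 67.9 (sum of the remaining 3), so yes.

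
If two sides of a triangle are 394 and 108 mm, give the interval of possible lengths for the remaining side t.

By the triangle inequality, t must be less than 394 + 108 = 502 and greater than |394 − 108| = 286.

286 < t < 502 (mm)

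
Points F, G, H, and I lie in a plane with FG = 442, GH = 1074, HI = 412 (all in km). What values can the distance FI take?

220 ≤ FI ≤ 1928 km

The maximum is all hops collinear in one direction: 442 + 1074 + 412 = 1928.
The longest hop is 1074; the others sum to 854. Folding the others back against it leaves at least 1074 − 854 = 220.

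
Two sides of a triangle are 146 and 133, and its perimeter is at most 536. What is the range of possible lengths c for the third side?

Triangle inequality alone gives 13 < c < 279.
The perimeter condition gives c ≤ 536 − 146 − 133 = 257.
Intersecting the two: 13 < c ≤ 257.

13 < c ≤ 257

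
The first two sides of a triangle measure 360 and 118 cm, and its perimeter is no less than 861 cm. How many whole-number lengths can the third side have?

95

Triangle inequality: 242 < x < 478. Perimeter ≥ 861 gives x ≥ 861 − 360 − 118 = 383.
So 383 ≤ x < 478; integers 383 through 477: 95 values.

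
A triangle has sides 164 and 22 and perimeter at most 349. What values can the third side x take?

142 < x ≤ 163

Triangle inequality alone gives 142 < x < 186.
The perimeter condition gives x ≤ 349 − 164 − 22 = 163.
Intersecting the two: 142 < x ≤ 163.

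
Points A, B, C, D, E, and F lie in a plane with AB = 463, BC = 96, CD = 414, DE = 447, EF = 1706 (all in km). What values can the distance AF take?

The maximum is all hops collinear in one direction: 463 + 96 + 414 + 447 + 1706 = 3126.
The longest hop is 1706; the others sum to 1420. Folding the others back against it leaves at least 1706 − 1420 = 286.

286 ≤ AF ≤ 3126 km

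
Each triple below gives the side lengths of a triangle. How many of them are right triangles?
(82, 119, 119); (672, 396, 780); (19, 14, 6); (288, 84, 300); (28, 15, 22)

2

(82,119,119): 82²+119² = 20885 > 14161 = 119² → acute
(672,396,780): 396²+672² = 608400 = 780² → right
(19,14,6): 6²+14² = 232 < 361 = 19² → obtuse
(288,84,300): 84²+288² = 90000 = 300² → right
(28,15,22): 15²+22² = 709 < 784 = 28² → obtuse
2 of the 5 are right.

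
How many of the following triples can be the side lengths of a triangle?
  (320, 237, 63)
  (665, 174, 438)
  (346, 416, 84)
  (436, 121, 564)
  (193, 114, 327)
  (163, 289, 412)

(63,237,320): 63+237 ≤ 320 → not valid
(174,438,665): 174+438 ≤ 665 → not valid
(84,346,416): 84+346 > 416 → valid
(121,436,564): 121+436 ≤ 564 → not valid
(114,193,327): 114+193 ≤ 327 → not valid
(163,289,412): 163+289 > 412 → valid
2 of the 6 triples form a triangle.

2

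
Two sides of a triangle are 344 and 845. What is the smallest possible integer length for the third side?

502

The third side must be strictly greater than |344 − 845| = 501.
The smallest integer above 501 is 502.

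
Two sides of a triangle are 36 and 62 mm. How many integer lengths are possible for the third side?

The third side lies in the open interval (26, 98).
Integers from 27 to 97 inclusive: 97 − 27 + 1 = 71.

71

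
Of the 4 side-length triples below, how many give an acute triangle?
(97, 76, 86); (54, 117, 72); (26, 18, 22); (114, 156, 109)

3

(97,76,86): 76²+86² = 13172 > 9409 = 97² → acute
(54,117,72): 54²+72² = 8100 < 13689 = 117² → obtuse
(26,18,22): 18²+22² = 808 > 676 = 26² → acute
(114,156,109): 109²+114² = 24877 > 24336 = 156² → acute
3 of the 4 are acute.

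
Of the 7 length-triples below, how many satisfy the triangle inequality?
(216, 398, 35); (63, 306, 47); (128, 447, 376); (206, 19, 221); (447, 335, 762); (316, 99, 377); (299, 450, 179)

(35,216,398): 35+216 ≤ 398 → not valid
(47,63,306): 47+63 ≤ 306 → not valid
(128,376,447): 128+376 > 447 → valid
(19,206,221): 19+206 > 221 → valid
(335,447,762): 335+447 > 762 → valid
(99,316,377): 99+316 > 377 → valid
(179,299,450): 179+299 > 450 → valid
5 of the 7 triples form a triangle.

5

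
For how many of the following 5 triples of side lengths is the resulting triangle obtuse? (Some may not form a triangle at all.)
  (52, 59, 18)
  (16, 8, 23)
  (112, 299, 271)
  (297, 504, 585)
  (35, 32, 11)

(52,59,18): 18²+52² = 3028 < 3481 = 59² → obtuse
(16,8,23): 8²+16² = 320 < 529 = 23² → obtuse
(112,299,271): 112²+271² = 85985 < 89401 = 299² → obtuse
(297,504,585): 297²+504² = 342225 = 585² → right
(35,32,11): 11²+32² = 1145 < 1225 = 35² → obtuse
4 of the 5 are obtuse.

4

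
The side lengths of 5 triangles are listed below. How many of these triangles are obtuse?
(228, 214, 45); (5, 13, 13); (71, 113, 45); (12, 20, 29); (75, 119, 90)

4

(228,214,45): 45²+214² = 47821 < 51984 = 228² → obtuse
(5,13,13): 5²+13² = 194 > 169 = 13² → acute
(71,113,45): 45²+71² = 7066 < 12769 = 113² → obtuse
(12,20,29): 12²+20² = 544 < 841 = 29² → obtuse
(75,119,90): 75²+90² = 13725 < 14161 = 119² → obtuse
4 of the 5 are obtuse.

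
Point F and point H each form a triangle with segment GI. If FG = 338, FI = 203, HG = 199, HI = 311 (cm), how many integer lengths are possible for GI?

374

From triangle FGI: 135 < GI < 541.
From triangle HGI: 112 < GI < 510.
Intersection: 135 < GI < 510, so integers 136 through 509: 374 values.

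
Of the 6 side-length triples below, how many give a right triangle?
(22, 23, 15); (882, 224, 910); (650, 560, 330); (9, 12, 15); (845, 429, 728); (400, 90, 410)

5

(22,23,15): 15²+22² = 709 > 529 = 23² → acute
(882,224,910): 224²+882² = 828100 = 910² → right
(650,560,330): 330²+560² = 422500 = 650² → right
(9,12,15): 9²+12² = 225 = 15² → right
(845,429,728): 429²+728² = 714025 = 845² → right
(400,90,410): 90²+400² = 168100 = 410² → right
5 of the 6 are right.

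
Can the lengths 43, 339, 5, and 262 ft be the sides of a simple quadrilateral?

For a quadrilateral, each side must be shorter than the sum of the others.
Here the longest side is 339, but the remaining 3 sides sum to only 310.

No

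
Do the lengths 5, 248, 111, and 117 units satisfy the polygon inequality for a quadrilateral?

For a quadrilateral, each side must be shorter than the sum of the others.
Here the longest side is 248, but the remaining 3 sides sum to only 233.

No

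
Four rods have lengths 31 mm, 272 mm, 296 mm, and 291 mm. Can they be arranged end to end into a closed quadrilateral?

A quadrilateral exists iff every side is shorter than the sum of the others — equivalently, the longest side is less than the sum of the rest.
Longest side 296 < 594 (sum of the remaining 3), so yes.

Yes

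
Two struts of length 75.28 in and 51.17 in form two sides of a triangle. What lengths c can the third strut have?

By the triangle inequality, c must be less than 75.28 + 51.17 = 126.45 and greater than |75.28 − 51.17| = 24.11.

24.11 < c < 126.45 (in)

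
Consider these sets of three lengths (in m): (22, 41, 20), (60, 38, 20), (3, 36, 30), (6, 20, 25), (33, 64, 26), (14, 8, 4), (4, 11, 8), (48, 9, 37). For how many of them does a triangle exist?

3

(20,22,41): 20+22 > 41 → valid
(20,38,60): 20+38 ≤ 60 → not valid
(3,30,36): 3+30 ≤ 36 → not valid
(6,20,25): 6+20 > 25 → valid
(26,33,64): 26+33 ≤ 64 → not valid
(4,8,14): 4+8 ≤ 14 → not valid
(4,8,11): 4+8 > 11 → valid
(9,37,48): 9+37 ≤ 48 → not valid
3 of the 8 triples form a triangle.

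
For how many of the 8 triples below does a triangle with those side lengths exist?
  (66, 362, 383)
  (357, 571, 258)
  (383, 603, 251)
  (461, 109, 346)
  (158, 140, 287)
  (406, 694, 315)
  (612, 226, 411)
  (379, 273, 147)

(66,362,383): 66+362 > 383 → valid
(258,357,571): 258+357 > 571 → valid
(251,383,603): 251+383 > 603 → valid
(109,346,461): 109+346 ≤ 461 → not valid
(140,158,287): 140+158 > 287 → valid
(315,406,694): 315+406 > 694 → valid
(226,411,612): 226+411 > 612 → valid
(147,273,379): 147+273 > 379 → valid
7 of the 8 triples form a triangle.

7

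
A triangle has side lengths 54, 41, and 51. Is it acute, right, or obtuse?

acute

Compare the square of the longest side to the sum of squares of the other two: 41² + 51² = 4282 > 2916 = 54².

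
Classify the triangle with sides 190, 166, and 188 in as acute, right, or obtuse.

Compare the square of the longest side to the sum of squares of the other two: 166² + 188² = 62900 > 36100 = 190².

acute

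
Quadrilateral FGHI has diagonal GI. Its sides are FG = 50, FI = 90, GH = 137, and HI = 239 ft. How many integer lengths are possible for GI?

37

From triangle FGI: 40 < GI < 140.
From triangle HGI: 102 < GI < 376.
Intersection: 102 < GI < 140, so integers 103 through 139: 37 values.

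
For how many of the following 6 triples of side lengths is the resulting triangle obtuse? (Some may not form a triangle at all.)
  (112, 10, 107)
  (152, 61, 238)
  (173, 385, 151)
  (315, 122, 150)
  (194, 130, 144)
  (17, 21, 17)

1

(112,10,107): 10²+107² = 11549 < 12544 = 112² → obtuse
(152,61,238): 61+152 ≤ 238, not a triangle
(173,385,151): 151+173 ≤ 385, not a triangle
(315,122,150): 122+150 ≤ 315, not a triangle
(194,130,144): 130²+144² = 37636 = 194² → right
(17,21,17): 17²+17² = 578 > 441 = 21² → acute
1 of the 6 is obtuse.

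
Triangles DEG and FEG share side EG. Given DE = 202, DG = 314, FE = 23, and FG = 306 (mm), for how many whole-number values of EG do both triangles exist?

From triangle DEG: 112 < EG < 516.
From triangle FEG: 283 < EG < 329.
Intersection: 283 < EG < 329, so integers 284 through 328: 45 values.

45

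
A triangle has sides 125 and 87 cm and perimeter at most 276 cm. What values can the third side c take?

Triangle inequality alone gives 38 < c < 212.
The perimeter condition gives c ≤ 276 − 125 − 87 = 64.
Intersecting the two: 38 < c ≤ 64.

38 < c ≤ 64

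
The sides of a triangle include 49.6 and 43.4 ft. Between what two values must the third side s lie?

By the triangle inequality, s must be less than 49.6 + 43.4 = 93.0 and greater than |49.6 − 43.4| = 6.2.

6.2 < s < 93.0 (ft)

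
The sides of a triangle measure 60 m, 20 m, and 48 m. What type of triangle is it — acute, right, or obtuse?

obtuse

Compare the square of the longest side to the sum of squares of the other two: 20² + 48² = 2704 < 3600 = 60².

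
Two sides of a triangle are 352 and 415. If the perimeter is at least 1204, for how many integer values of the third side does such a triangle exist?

330

Triangle inequality: 63 < x < 767. Perimeter ≥ 1204 gives x ≥ 1204 − 352 − 415 = 437.
So 437 ≤ x < 767; integers 437 through 766: 330 values.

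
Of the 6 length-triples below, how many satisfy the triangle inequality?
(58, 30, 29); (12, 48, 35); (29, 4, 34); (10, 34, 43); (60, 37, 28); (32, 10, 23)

4

(29,30,58): 29+30 > 58 → valid
(12,35,48): 12+35 ≤ 48 → not valid
(4,29,34): 4+29 ≤ 34 → not valid
(10,34,43): 10+34 > 43 → valid
(28,37,60): 28+37 > 60 → valid
(10,23,32): 10+23 > 32 → valid
4 of the 6 triples form a triangle.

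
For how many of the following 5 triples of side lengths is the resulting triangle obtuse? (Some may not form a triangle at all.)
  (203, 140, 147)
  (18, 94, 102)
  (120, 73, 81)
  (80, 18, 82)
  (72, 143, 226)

2

(203,140,147): 140²+147² = 41209 = 203² → right
(18,94,102): 18²+94² = 9160 < 10404 = 102² → obtuse
(120,73,81): 73²+81² = 11890 < 14400 = 120² → obtuse
(80,18,82): 18²+80² = 6724 = 82² → right
(72,143,226): 72+143 ≤ 226, not a triangle
2 of the 5 are obtuse.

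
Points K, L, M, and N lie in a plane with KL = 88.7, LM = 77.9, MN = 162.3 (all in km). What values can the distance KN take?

0 ≤ KN ≤ 328.9 km

The maximum is all hops collinear in one direction: 88.7 + 77.9 + 162.3 = 328.9.
The longest hop is 162.3; the others sum to 166.6. Since 162.3 ≤ 166.6, the path can fold back on itself completely, so the minimum distance is 0.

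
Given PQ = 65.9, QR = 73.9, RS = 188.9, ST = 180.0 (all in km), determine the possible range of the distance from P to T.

The maximum is all hops collinear in one direction: 65.9 + 73.9 + 188.9 + 180.0 = 508.7.
The longest hop is 188.9; the others sum to 319.8. Since 188.9 ≤ 319.8, the path can fold back on itself completely, so the minimum distance is 0.

0 ≤ PT ≤ 508.7 km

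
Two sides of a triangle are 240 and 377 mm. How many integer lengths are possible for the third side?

479

The third side lies in the open interval (137, 617).
Integers from 138 to 616 inclusive: 616 − 138 + 1 = 479.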